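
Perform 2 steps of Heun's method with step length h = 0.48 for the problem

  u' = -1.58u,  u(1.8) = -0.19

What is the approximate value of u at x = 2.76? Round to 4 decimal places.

-0.0532

Heun: k1 = f(x_n, u_n); k2 = f(x_n + h, u_n + h·k1); u_{n+1} = u_n + (h/2)·(k1 + k2).
x=1.800000, u=-0.190000:
  k1 = f(1.800000, -0.190000) = 0.300200
  k2 = f(2.280000, -0.045904) = 0.072528
  u ← -0.190000 + (0.48/2)·(0.300200 + 0.072528) = -0.100545
x=2.280000, u=-0.100545:
  k1 = f(2.280000, -0.100545) = 0.158861
  k2 = f(2.760000, -0.024292) = 0.038381
  u ← -0.100545 + (0.48/2)·(0.158861 + 0.038381) = -0.053207
u(2.76) ≈ -0.0532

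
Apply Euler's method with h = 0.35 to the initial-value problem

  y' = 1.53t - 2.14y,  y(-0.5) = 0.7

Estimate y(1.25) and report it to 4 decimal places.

0.5610

Euler: y_{n+1} = y_n + h·f(t_n, y_n).
t=-0.500000, y=0.700000: f=-2.263000 → y ← 0.700000 + 0.35·(-2.263000) = -0.092050
t=-0.150000, y=-0.092050: f=-0.032513 → y ← -0.092050 + 0.35·(-0.032513) = -0.103430
t=0.200000, y=-0.103430: f=0.527339 → y ← -0.103430 + 0.35·0.527339 = 0.081139
t=0.550000, y=0.081139: f=0.667862 → y ← 0.081139 + 0.35·0.667862 = 0.314891
t=0.900000, y=0.314891: f=0.703133 → y ← 0.314891 + 0.35·0.703133 = 0.560988
y(1.25) ≈ 0.5610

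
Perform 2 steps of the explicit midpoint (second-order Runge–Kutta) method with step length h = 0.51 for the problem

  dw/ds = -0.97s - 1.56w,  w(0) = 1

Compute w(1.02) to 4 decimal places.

Midpoint: k1 = f(s_n, w_n); k2 = f(s_n + h/2, w_n + (h/2)·k1); w_{n+1} = w_n + h·k2.
s=0.000000, w=1.000000:
  k1 = f(0.000000, 1.000000) = -1.560000
  k2 = f(0.255000, 0.602200) = -1.186782
  w ← 1.000000 + 0.51·(-1.186782) = 0.394741
s=0.510000, w=0.394741:
  k1 = f(0.510000, 0.394741) = -1.110496
  k2 = f(0.765000, 0.111565) = -0.916091
  w ← 0.394741 + 0.51·(-0.916091) = -0.072465
w(1.02) ≈ -0.0725

-0.0725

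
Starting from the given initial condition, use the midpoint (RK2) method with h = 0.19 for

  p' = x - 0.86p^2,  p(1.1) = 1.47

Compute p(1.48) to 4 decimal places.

Midpoint: k1 = f(x_n, p_n); k2 = f(x_n + h/2, p_n + (h/2)·k1); p_{n+1} = p_n + h·k2.
x=1.100000, p=1.470000:
  k1 = f(1.100000, 1.470000) = -0.758374
  k2 = f(1.195000, 1.397954) = -0.485678
  p ← 1.470000 + 0.19·(-0.485678) = 1.377721
x=1.290000, p=1.377721:
  k1 = f(1.290000, 1.377721) = -0.342379
  k2 = f(1.385000, 1.345195) = -0.171213
  p ← 1.377721 + 0.19·(-0.171213) = 1.345191
p(1.48) ≈ 1.3452

1.3452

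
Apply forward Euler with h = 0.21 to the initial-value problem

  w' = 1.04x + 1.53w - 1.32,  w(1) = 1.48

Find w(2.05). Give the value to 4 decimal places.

Euler: w_{n+1} = w_n + h·f(x_n, w_n).
x=1.000000, w=1.480000: f=1.984400 → w ← 1.480000 + 0.21·1.984400 = 1.896724
x=1.210000, w=1.896724: f=2.840388 → w ← 1.896724 + 0.21·2.840388 = 2.493205
x=1.420000, w=2.493205: f=3.971404 → w ← 2.493205 + 0.21·3.971404 = 3.327200
x=1.630000, w=3.327200: f=5.465816 → w ← 3.327200 + 0.21·5.465816 = 4.475022
x=1.840000, w=4.475022: f=7.440383 → w ← 4.475022 + 0.21·7.440383 = 6.037502
w(2.05) ≈ 6.0375

6.0375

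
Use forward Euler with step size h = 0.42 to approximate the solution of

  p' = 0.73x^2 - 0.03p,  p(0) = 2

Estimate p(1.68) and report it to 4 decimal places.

2.6542

Euler: p_{n+1} = p_n + h·f(x_n, p_n).
x=0.000000, p=2.000000: f=-0.060000 → p ← 2.000000 + 0.42·(-0.060000) = 1.974800
x=0.420000, p=1.974800: f=0.069528 → p ← 1.974800 + 0.42·0.069528 = 2.004002
x=0.840000, p=2.004002: f=0.454968 → p ← 2.004002 + 0.42·0.454968 = 2.195088
x=1.260000, p=2.195088: f=1.093095 → p ← 2.195088 + 0.42·1.093095 = 2.654188
p(1.68) ≈ 2.6542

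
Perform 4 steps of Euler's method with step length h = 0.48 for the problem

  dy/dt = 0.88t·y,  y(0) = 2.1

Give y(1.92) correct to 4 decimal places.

Euler: y_{n+1} = y_n + h·f(t_n, y_n).
t=0.000000, y=2.100000: f=0.000000 → y ← 2.100000 + 0.48·0.000000 = 2.100000
t=0.480000, y=2.100000: f=0.887040 → y ← 2.100000 + 0.48·0.887040 = 2.525779
t=0.960000, y=2.525779: f=2.133778 → y ← 2.525779 + 0.48·2.133778 = 3.549993
t=1.440000, y=3.549993: f=4.498551 → y ← 3.549993 + 0.48·4.498551 = 5.709297
y(1.92) ≈ 5.7093

5.7093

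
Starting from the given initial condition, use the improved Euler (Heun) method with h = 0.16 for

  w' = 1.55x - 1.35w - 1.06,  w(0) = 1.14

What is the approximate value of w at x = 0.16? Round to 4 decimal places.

0.7889

Heun: k1 = f(x_n, w_n); k2 = f(x_n + h, w_n + h·k1); w_{n+1} = w_n + (h/2)·(k1 + k2).
x=0.000000, w=1.140000:
  k1 = f(0.000000, 1.140000) = -2.599000
  k2 = f(0.160000, 0.724160) = -1.789616
  w ← 1.140000 + (0.16/2)·(-2.599000 + (-1.789616)) = 0.788911
w(0.16) ≈ 0.7889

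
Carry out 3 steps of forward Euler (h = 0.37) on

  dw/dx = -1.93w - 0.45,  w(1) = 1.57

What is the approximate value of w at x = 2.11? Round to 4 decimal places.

-0.1910

Euler: w_{n+1} = w_n + h·f(x_n, w_n).
x=1.000000, w=1.570000: f=-3.480100 → w ← 1.570000 + 0.37·(-3.480100) = 0.282363
x=1.370000, w=0.282363: f=-0.994961 → w ← 0.282363 + 0.37·(-0.994961) = -0.085772
x=1.740000, w=-0.085772: f=-0.284459 → w ← -0.085772 + 0.37·(-0.284459) = -0.191022
w(2.11) ≈ -0.1910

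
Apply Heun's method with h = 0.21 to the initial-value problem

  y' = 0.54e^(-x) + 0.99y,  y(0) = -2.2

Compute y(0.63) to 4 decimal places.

Heun: k1 = f(x_n, y_n); k2 = f(x_n + h, y_n + h·k1); y_{n+1} = y_n + (h/2)·(k1 + k2).
x=0.000000, y=-2.200000:
  k1 = f(0.000000, -2.200000) = -1.638000
  k2 = f(0.210000, -2.543980) = -2.080825
  y ← -2.200000 + (0.21/2)·(-1.638000 + (-2.080825)) = -2.590477
x=0.210000, y=-2.590477:
  k1 = f(0.210000, -2.590477) = -2.126856
  k2 = f(0.420000, -3.037116) = -2.651940
  y ← -2.590477 + (0.21/2)·(-2.126856 + (-2.651940)) = -3.092250
x=0.420000, y=-3.092250:
  k1 = f(0.420000, -3.092250) = -2.706522
  k2 = f(0.630000, -3.660620) = -3.336414
  y ← -3.092250 + (0.21/2)·(-2.706522 + (-3.336414)) = -3.726759
y(0.63) ≈ -3.7268

-3.7268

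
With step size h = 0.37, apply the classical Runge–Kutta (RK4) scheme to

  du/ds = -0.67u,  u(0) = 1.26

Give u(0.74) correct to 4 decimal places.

0.7675

RK4: k1 = f(s_n, u_n); k2 = f(s_n + h/2, u_n + (h/2)·k1); k3 = f(s_n + h/2, u_n + (h/2)·k2); k4 = f(s_n + h, u_n + h·k3); u_{n+1} = u_n + (h/6)·(k1 + 2k2 + 2k3 + k4).
s=0.000000, u=1.260000:
  k1 = f(0.000000, 1.260000) = -0.844200
  k2 = f(0.185000, 1.103823) = -0.739561
  k3 = f(0.185000, 1.123181) = -0.752531
  k4 = f(0.370000, 0.981563) = -0.657647
  u ← 1.260000 + (0.37/6)·(k1 + 2k2 + 2k3 + k4) = 0.983361
s=0.370000, u=0.983361:
  k1 = f(0.370000, 0.983361) = -0.658852
  k2 = f(0.555000, 0.861474) = -0.577187
  k3 = f(0.555000, 0.876582) = -0.587310
  k4 = f(0.740000, 0.766057) = -0.513258
  u ← 0.983361 + (0.37/6)·(k1 + 2k2 + 2k3 + k4) = 0.767460
u(0.74) ≈ 0.7675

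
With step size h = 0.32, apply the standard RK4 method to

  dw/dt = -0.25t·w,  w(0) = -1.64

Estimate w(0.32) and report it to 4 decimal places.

RK4: k1 = f(t_n, w_n); k2 = f(t_n + h/2, w_n + (h/2)·k1); k3 = f(t_n + h/2, w_n + (h/2)·k2); k4 = f(t_n + h, w_n + h·k3); w_{n+1} = w_n + (h/6)·(k1 + 2k2 + 2k3 + k4).
t=0.000000, w=-1.640000:
  k1 = f(0.000000, -1.640000) = 0.000000
  k2 = f(0.160000, -1.640000) = 0.065600
  k3 = f(0.160000, -1.629504) = 0.065180
  k4 = f(0.320000, -1.619142) = 0.129531
  w ← -1.640000 + (0.32/6)·(k1 + 2k2 + 2k3 + k4) = -1.619142
w(0.32) ≈ -1.6191

-1.6191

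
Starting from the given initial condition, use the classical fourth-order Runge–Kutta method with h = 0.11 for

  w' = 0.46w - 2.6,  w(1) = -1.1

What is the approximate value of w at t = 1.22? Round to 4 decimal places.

-1.8191

RK4: k1 = f(t_n, w_n); k2 = f(t_n + h/2, w_n + (h/2)·k1); k3 = f(t_n + h/2, w_n + (h/2)·k2); k4 = f(t_n + h, w_n + h·k3); w_{n+1} = w_n + (h/6)·(k1 + 2k2 + 2k3 + k4).
t=1.000000, w=-1.100000:
  k1 = f(1.000000, -1.100000) = -3.106000
  k2 = f(1.055000, -1.270830) = -3.184582
  k3 = f(1.055000, -1.275152) = -3.186570
  k4 = f(1.110000, -1.450523) = -3.267240
  w ← -1.100000 + (0.11/6)·(k1 + 2k2 + 2k3 + k4) = -1.450452
t=1.110000, w=-1.450452:
  k1 = f(1.110000, -1.450452) = -3.267208
  k2 = f(1.165000, -1.630148) = -3.349868
  k3 = f(1.165000, -1.634694) = -3.351959
  k4 = f(1.220000, -1.819167) = -3.436817
  w ← -1.450452 + (0.11/6)·(k1 + 2k2 + 2k3 + k4) = -1.819092
w(1.22) ≈ -1.8191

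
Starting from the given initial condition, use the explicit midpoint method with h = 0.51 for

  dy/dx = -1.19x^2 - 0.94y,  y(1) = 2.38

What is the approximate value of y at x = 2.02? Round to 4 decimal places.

Midpoint: k1 = f(x_n, y_n); k2 = f(x_n + h/2, y_n + (h/2)·k1); y_{n+1} = y_n + h·k2.
x=1.000000, y=2.380000:
  k1 = f(1.000000, 2.380000) = -3.427200
  k2 = f(1.255000, 1.506064) = -3.289980
  y ← 2.380000 + 0.51·(-3.289980) = 0.702110
x=1.510000, y=0.702110:
  k1 = f(1.510000, 0.702110) = -3.373303
  k2 = f(1.765000, -0.158082) = -3.558521
  y ← 0.702110 + 0.51·(-3.558521) = -1.112735
y(2.02) ≈ -1.1127

-1.1127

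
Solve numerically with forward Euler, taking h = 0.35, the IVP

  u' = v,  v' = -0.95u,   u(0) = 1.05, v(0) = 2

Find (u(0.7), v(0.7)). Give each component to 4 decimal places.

Euler on (u,v): u_{n+1} = u_n + h·u', v_{n+1} = v_n + h·v'.
0.000000: (1.050000, 2.000000); f=(2.000000, -0.997500) → (1.750000, 1.650875)
0.350000: (1.750000, 1.650875); f=(1.650875, -1.662500) → (2.327806, 1.069000)
(u(0.7), v(0.7)) ≈ (2.3278, 1.0690)

2.3278, 1.0690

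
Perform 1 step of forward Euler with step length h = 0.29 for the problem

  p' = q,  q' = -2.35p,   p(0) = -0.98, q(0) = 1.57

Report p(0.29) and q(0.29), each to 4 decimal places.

-0.5247, 2.2379

Euler on (p,q): p_{n+1} = p_n + h·p', q_{n+1} = q_n + h·q'.
0.000000: (-0.980000, 1.570000); f=(1.570000, 2.303000) → (-0.524700, 2.237870)
(p(0.29), q(0.29)) ≈ (-0.5247, 2.2379)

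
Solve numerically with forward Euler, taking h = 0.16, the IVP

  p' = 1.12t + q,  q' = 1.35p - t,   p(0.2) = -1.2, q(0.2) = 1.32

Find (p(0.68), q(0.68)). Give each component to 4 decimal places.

Euler on (p,q): p_{n+1} = p_n + h·p', q_{n+1} = q_n + h·q'.
0.200000: (-1.200000, 1.320000); f=(1.544000, -1.820000) → (-0.952960, 1.028800)
0.360000: (-0.952960, 1.028800); f=(1.432000, -1.646496) → (-0.723840, 0.765361)
0.520000: (-0.723840, 0.765361); f=(1.347761, -1.497184) → (-0.508198, 0.525811)
(p(0.68), q(0.68)) ≈ (-0.5082, 0.5258)

-0.5082, 0.5258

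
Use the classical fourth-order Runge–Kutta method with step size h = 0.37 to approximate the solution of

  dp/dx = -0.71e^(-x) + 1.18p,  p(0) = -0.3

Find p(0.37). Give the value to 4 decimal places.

-0.7432

RK4: k1 = f(x_n, p_n); k2 = f(x_n + h/2, p_n + (h/2)·k1); k3 = f(x_n + h/2, p_n + (h/2)·k2); k4 = f(x_n + h, p_n + h·k3); p_{n+1} = p_n + (h/6)·(k1 + 2k2 + 2k3 + k4).
x=0.000000, p=-0.300000:
  k1 = f(0.000000, -0.300000) = -1.064000
  k2 = f(0.185000, -0.496840) = -1.176355
  k3 = f(0.185000, -0.517626) = -1.200882
  k4 = f(0.370000, -0.744326) = -1.368727
  p ← -0.300000 + (0.37/6)·(k1 + 2k2 + 2k3 + k4) = -0.743211
p(0.37) ≈ -0.7432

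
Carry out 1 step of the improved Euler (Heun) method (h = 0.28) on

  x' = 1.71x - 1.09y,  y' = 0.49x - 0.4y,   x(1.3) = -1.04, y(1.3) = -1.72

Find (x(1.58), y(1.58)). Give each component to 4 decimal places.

-1.0142, -1.6710

Heun on (x,y): k1 = f(s_n, state_n); k2 = f(s_n + h, state_n + h·k1); state_{n+1} = state_n + (h/2)·(k1 + k2).
1.300000: (-1.040000, -1.720000)
  k1 = (0.096400, 0.178400)
  predictor → (-1.013008, -1.670048)
  k2 = (0.088109, 0.171645)
  → (-1.014169, -1.670994)
(x(1.58), y(1.58)) ≈ (-1.0142, -1.6710)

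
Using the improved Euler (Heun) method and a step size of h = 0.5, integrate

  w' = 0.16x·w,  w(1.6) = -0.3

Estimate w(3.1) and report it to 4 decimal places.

Heun: k1 = f(x_n, w_n); k2 = f(x_n + h, w_n + h·k1); w_{n+1} = w_n + (h/2)·(k1 + k2).
x=1.600000, w=-0.300000:
  k1 = f(1.600000, -0.300000) = -0.076800
  k2 = f(2.100000, -0.338400) = -0.113702
  w ← -0.300000 + (0.5/2)·(-0.076800 + (-0.113702)) = -0.347626
x=2.100000, w=-0.347626:
  k1 = f(2.100000, -0.347626) = -0.116802
  k2 = f(2.600000, -0.406027) = -0.168907
  w ← -0.347626 + (0.5/2)·(-0.116802 + (-0.168907)) = -0.419053
x=2.600000, w=-0.419053:
  k1 = f(2.600000, -0.419053) = -0.174326
  k2 = f(3.100000, -0.506216) = -0.251083
  w ← -0.419053 + (0.5/2)·(-0.174326 + (-0.251083)) = -0.525405
w(3.1) ≈ -0.5254

-0.5254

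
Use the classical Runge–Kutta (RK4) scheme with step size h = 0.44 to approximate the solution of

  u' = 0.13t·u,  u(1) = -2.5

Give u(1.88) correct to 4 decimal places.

RK4: k1 = f(t_n, u_n); k2 = f(t_n + h/2, u_n + (h/2)·k1); k3 = f(t_n + h/2, u_n + (h/2)·k2); k4 = f(t_n + h, u_n + h·k3); u_{n+1} = u_n + (h/6)·(k1 + 2k2 + 2k3 + k4).
t=1.000000, u=-2.500000:
  k1 = f(1.000000, -2.500000) = -0.325000
  k2 = f(1.220000, -2.571500) = -0.407840
  k3 = f(1.220000, -2.589725) = -0.410730
  k4 = f(1.440000, -2.680721) = -0.501831
  u ← -2.500000 + (0.44/6)·(k1 + 2k2 + 2k3 + k4) = -2.680691
t=1.440000, u=-2.680691:
  k1 = f(1.440000, -2.680691) = -0.501825
  k2 = f(1.660000, -2.791093) = -0.602318
  k3 = f(1.660000, -2.813201) = -0.607089
  k4 = f(1.880000, -2.947810) = -0.720445
  u ← -2.680691 + (0.44/6)·(k1 + 2k2 + 2k3 + k4) = -2.947704
u(1.88) ≈ -2.9477

-2.9477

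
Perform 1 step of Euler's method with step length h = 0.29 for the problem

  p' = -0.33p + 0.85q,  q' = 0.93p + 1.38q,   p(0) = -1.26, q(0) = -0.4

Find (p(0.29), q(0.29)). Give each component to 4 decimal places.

Euler on (p,q): p_{n+1} = p_n + h·p', q_{n+1} = q_n + h·q'.
0.000000: (-1.260000, -0.400000); f=(0.075800, -1.723800) → (-1.238018, -0.899902)
(p(0.29), q(0.29)) ≈ (-1.2380, -0.8999)

-1.2380, -0.8999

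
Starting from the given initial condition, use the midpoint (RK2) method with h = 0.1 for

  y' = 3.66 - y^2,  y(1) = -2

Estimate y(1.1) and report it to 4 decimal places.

-2.0408

Midpoint: k1 = f(x_n, y_n); k2 = f(x_n + h/2, y_n + (h/2)·k1); y_{n+1} = y_n + h·k2.
x=1.000000, y=-2.000000:
  k1 = f(1.000000, -2.000000) = -0.340000
  k2 = f(1.050000, -2.017000) = -0.408289
  y ← -2.000000 + 0.1·(-0.408289) = -2.040829
y(1.1) ≈ -2.0408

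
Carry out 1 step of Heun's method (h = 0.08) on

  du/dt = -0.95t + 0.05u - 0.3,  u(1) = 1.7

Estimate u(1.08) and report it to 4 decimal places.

1.6036

Heun: k1 = f(t_n, u_n); k2 = f(t_n + h, u_n + h·k1); u_{n+1} = u_n + (h/2)·(k1 + k2).
t=1.000000, u=1.700000:
  k1 = f(1.000000, 1.700000) = -1.165000
  k2 = f(1.080000, 1.606800) = -1.245660
  u ← 1.700000 + (0.08/2)·(-1.165000 + (-1.245660)) = 1.603574
u(1.08) ≈ 1.6036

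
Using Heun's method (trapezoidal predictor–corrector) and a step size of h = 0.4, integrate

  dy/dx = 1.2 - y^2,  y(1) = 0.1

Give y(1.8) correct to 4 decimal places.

0.7820

Heun: k1 = f(x_n, y_n); k2 = f(x_n + h, y_n + h·k1); y_{n+1} = y_n + (h/2)·(k1 + k2).
x=1.000000, y=0.100000:
  k1 = f(1.000000, 0.100000) = 1.190000
  k2 = f(1.400000, 0.576000) = 0.868224
  y ← 0.100000 + (0.4/2)·(1.190000 + 0.868224) = 0.511645
x=1.400000, y=0.511645:
  k1 = f(1.400000, 0.511645) = 0.938220
  k2 = f(1.800000, 0.886933) = 0.413350
  y ← 0.511645 + (0.4/2)·(0.938220 + 0.413350) = 0.781959
y(1.8) ≈ 0.7820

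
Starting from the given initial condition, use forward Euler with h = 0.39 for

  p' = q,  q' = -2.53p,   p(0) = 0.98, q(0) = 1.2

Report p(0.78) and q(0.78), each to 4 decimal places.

Euler on (p,q): p_{n+1} = p_n + h·p', q_{n+1} = q_n + h·q'.
0.000000: (0.980000, 1.200000); f=(1.200000, -2.479400) → (1.448000, 0.233034)
0.390000: (1.448000, 0.233034); f=(0.233034, -3.663440) → (1.538883, -1.195708)
(p(0.78), q(0.78)) ≈ (1.5389, -1.1957)

1.5389, -1.1957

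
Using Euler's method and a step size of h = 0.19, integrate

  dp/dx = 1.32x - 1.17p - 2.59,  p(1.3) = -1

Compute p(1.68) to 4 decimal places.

-0.8524

Euler: p_{n+1} = p_n + h·f(x_n, p_n).
x=1.300000, p=-1.000000: f=0.296000 → p ← -1.000000 + 0.19·0.296000 = -0.943760
x=1.490000, p=-0.943760: f=0.480999 → p ← -0.943760 + 0.19·0.480999 = -0.852370
p(1.68) ≈ -0.8524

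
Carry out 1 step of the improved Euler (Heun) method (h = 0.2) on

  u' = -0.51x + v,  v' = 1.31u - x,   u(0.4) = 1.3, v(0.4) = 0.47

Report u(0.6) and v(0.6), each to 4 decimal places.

1.3691, 0.7176

Heun on (u,v): k1 = f(x_n, state_n); k2 = f(x_n + h, state_n + h·k1); state_{n+1} = state_n + (h/2)·(k1 + k2).
0.400000: (1.300000, 0.470000)
  k1 = (0.266000, 1.303000)
  predictor → (1.353200, 0.730600)
  k2 = (0.424600, 1.172692)
  → (1.369060, 0.717569)
(u(0.6), v(0.6)) ≈ (1.3691, 0.7176)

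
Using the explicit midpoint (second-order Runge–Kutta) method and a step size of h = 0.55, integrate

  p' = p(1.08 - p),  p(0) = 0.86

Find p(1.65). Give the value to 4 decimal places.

1.0316

Midpoint: k1 = f(t_n, p_n); k2 = f(t_n + h/2, p_n + (h/2)·k1); p_{n+1} = p_n + h·k2.
t=0.000000, p=0.860000:
  k1 = f(0.000000, 0.860000) = 0.189200
  k2 = f(0.275000, 0.912030) = 0.153194
  p ← 0.860000 + 0.55·0.153194 = 0.944257
t=0.550000, p=0.944257:
  k1 = f(0.550000, 0.944257) = 0.128177
  k2 = f(0.825000, 0.979505) = 0.098435
  p ← 0.944257 + 0.55·0.098435 = 0.998396
t=1.100000, p=0.998396:
  k1 = f(1.100000, 0.998396) = 0.081473
  k2 = f(1.375000, 1.020801) = 0.060430
  p ← 0.998396 + 0.55·0.060430 = 1.031633
p(1.65) ≈ 1.0316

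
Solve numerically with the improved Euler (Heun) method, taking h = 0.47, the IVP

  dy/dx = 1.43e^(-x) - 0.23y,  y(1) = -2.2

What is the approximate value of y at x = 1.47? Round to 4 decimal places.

-1.7875

Heun: k1 = f(x_n, y_n); k2 = f(x_n + h, y_n + h·k1); y_{n+1} = y_n + (h/2)·(k1 + k2).
x=1.000000, y=-2.200000:
  k1 = f(1.000000, -2.200000) = 1.032068
  k2 = f(1.470000, -1.714928) = 0.723227
  y ← -2.200000 + (0.47/2)·(1.032068 + 0.723227) = -1.787506
y(1.47) ≈ -1.7875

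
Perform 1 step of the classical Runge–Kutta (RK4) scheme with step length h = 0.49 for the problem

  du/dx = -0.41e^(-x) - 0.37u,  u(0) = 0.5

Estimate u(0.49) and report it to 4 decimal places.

0.2729

RK4: k1 = f(x_n, u_n); k2 = f(x_n + h/2, u_n + (h/2)·k1); k3 = f(x_n + h/2, u_n + (h/2)·k2); k4 = f(x_n + h, u_n + h·k3); u_{n+1} = u_n + (h/6)·(k1 + 2k2 + 2k3 + k4).
x=0.000000, u=0.500000:
  k1 = f(0.000000, 0.500000) = -0.595000
  k2 = f(0.245000, 0.354225) = -0.451972
  k3 = f(0.245000, 0.389267) = -0.464938
  k4 = f(0.490000, 0.272181) = -0.351884
  u ← 0.500000 + (0.49/6)·(k1 + 2k2 + 2k3 + k4) = 0.272909
u(0.49) ≈ 0.2729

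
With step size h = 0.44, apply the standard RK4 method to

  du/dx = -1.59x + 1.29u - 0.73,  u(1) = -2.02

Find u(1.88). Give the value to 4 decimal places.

-11.0078

RK4: k1 = f(x_n, u_n); k2 = f(x_n + h/2, u_n + (h/2)·k1); k3 = f(x_n + h/2, u_n + (h/2)·k2); k4 = f(x_n + h, u_n + h·k3); u_{n+1} = u_n + (h/6)·(k1 + 2k2 + 2k3 + k4).
x=1.000000, u=-2.020000:
  k1 = f(1.000000, -2.020000) = -4.925800
  k2 = f(1.220000, -3.103676) = -6.673542
  k3 = f(1.220000, -3.488179) = -7.169551
  k4 = f(1.440000, -5.174603) = -9.694837
  u ← -2.020000 + (0.44/6)·(k1 + 2k2 + 2k3 + k4) = -5.122500
x=1.440000, u=-5.122500:
  k1 = f(1.440000, -5.122500) = -9.627626
  k2 = f(1.660000, -7.240578) = -12.709746
  k3 = f(1.660000, -7.918644) = -13.584451
  k4 = f(1.880000, -11.099659) = -18.037760
  u ← -5.122500 + (0.44/6)·(k1 + 2k2 + 2k3 + k4) = -11.007778
u(1.88) ≈ -11.0078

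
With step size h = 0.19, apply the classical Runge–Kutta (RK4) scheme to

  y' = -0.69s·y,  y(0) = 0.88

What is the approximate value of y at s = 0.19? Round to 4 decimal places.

0.8691

RK4: k1 = f(s_n, y_n); k2 = f(s_n + h/2, y_n + (h/2)·k1); k3 = f(s_n + h/2, y_n + (h/2)·k2); k4 = f(s_n + h, y_n + h·k3); y_{n+1} = y_n + (h/6)·(k1 + 2k2 + 2k3 + k4).
s=0.000000, y=0.880000:
  k1 = f(0.000000, 0.880000) = 0.000000
  k2 = f(0.095000, 0.880000) = -0.057684
  k3 = f(0.095000, 0.874520) = -0.057325
  k4 = f(0.190000, 0.869108) = -0.113940
  y ← 0.880000 + (0.19/6)·(k1 + 2k2 + 2k3 + k4) = 0.869108
y(0.19) ≈ 0.8691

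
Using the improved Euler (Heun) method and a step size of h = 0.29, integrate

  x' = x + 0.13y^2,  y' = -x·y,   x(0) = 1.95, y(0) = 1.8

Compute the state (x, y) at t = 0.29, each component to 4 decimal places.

2.6878, 0.9919

Heun on (x,y): k1 = f(t_n, state_n); k2 = f(t_n + h, state_n + h·k1); state_{n+1} = state_n + (h/2)·(k1 + k2).
0.000000: (1.950000, 1.800000)
  k1 = (2.371200, -3.510000)
  predictor → (2.637648, 0.782100)
  k2 = (2.717166, -2.062905)
  → (2.687813, 0.991929)
(x(0.29), y(0.29)) ≈ (2.6878, 0.9919)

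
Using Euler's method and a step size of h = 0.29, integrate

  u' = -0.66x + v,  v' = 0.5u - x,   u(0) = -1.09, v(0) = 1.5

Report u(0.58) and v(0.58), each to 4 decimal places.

-0.3213, 1.1629

Euler on (u,v): u_{n+1} = u_n + h·u', v_{n+1} = v_n + h·v'.
0.000000: (-1.090000, 1.500000); f=(1.500000, -0.545000) → (-0.655000, 1.341950)
0.290000: (-0.655000, 1.341950); f=(1.150550, -0.617500) → (-0.321341, 1.162875)
(u(0.58), v(0.58)) ≈ (-0.3213, 1.1629)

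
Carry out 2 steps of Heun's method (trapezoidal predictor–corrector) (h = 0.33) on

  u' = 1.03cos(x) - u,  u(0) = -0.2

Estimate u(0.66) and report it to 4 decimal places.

Heun: k1 = f(x_n, u_n); k2 = f(x_n + h, u_n + h·k1); u_{n+1} = u_n + (h/2)·(k1 + k2).
x=0.000000, u=-0.200000:
  k1 = f(0.000000, -0.200000) = 1.230000
  k2 = f(0.330000, 0.205900) = 0.768524
  u ← -0.200000 + (0.33/2)·(1.230000 + 0.768524) = 0.129756
x=0.330000, u=0.129756:
  k1 = f(0.330000, 0.129756) = 0.844667
  k2 = f(0.660000, 0.408497) = 0.405195
  u ← 0.129756 + (0.33/2)·(0.844667 + 0.405195) = 0.335984
u(0.66) ≈ 0.3360

0.3360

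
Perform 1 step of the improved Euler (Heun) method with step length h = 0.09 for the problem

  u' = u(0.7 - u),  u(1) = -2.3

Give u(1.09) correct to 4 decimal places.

Heun: k1 = f(s_n, u_n); k2 = f(s_n + h, u_n + h·k1); u_{n+1} = u_n + (h/2)·(k1 + k2).
s=1.000000, u=-2.300000:
  k1 = f(1.000000, -2.300000) = -6.900000
  k2 = f(1.090000, -2.921000) = -10.576941
  u ← -2.300000 + (0.09/2)·(-6.900000 + (-10.576941)) = -3.086462
u(1.09) ≈ -3.0865

-3.0865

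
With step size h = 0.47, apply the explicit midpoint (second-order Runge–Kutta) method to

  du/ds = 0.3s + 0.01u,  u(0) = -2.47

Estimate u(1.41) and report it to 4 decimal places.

-2.2056

Midpoint: k1 = f(s_n, u_n); k2 = f(s_n + h/2, u_n + (h/2)·k1); u_{n+1} = u_n + h·k2.
s=0.000000, u=-2.470000:
  k1 = f(0.000000, -2.470000) = -0.024700
  k2 = f(0.235000, -2.475805) = 0.045742
  u ← -2.470000 + 0.47·0.045742 = -2.448501
s=0.470000, u=-2.448501:
  k1 = f(0.470000, -2.448501) = 0.116515
  k2 = f(0.705000, -2.421120) = 0.187289
  u ← -2.448501 + 0.47·0.187289 = -2.360476
s=0.940000, u=-2.360476:
  k1 = f(0.940000, -2.360476) = 0.258395
  k2 = f(1.175000, -2.299753) = 0.329502
  u ← -2.360476 + 0.47·0.329502 = -2.205609
u(1.41) ≈ -2.2056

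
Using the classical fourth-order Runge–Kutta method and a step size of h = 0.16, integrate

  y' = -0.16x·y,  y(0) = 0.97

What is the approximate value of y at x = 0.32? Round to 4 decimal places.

0.9621

RK4: k1 = f(x_n, y_n); k2 = f(x_n + h/2, y_n + (h/2)·k1); k3 = f(x_n + h/2, y_n + (h/2)·k2); k4 = f(x_n + h, y_n + h·k3); y_{n+1} = y_n + (h/6)·(k1 + 2k2 + 2k3 + k4).
x=0.000000, y=0.970000:
  k1 = f(0.000000, 0.970000) = 0.000000
  k2 = f(0.080000, 0.970000) = -0.012416
  k3 = f(0.080000, 0.969007) = -0.012403
  k4 = f(0.160000, 0.968015) = -0.024781
  y ← 0.970000 + (0.16/6)·(k1 + 2k2 + 2k3 + k4) = 0.968015
x=0.160000, y=0.968015:
  k1 = f(0.160000, 0.968015) = -0.024781
  k2 = f(0.240000, 0.966033) = -0.037096
  k3 = f(0.240000, 0.965048) = -0.037058
  k4 = f(0.320000, 0.962086) = -0.049259
  y ← 0.968015 + (0.16/6)·(k1 + 2k2 + 2k3 + k4) = 0.962086
y(0.32) ≈ 0.9621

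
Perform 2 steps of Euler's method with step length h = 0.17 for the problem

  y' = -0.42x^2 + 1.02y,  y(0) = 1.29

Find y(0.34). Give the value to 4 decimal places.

1.7741

Euler: y_{n+1} = y_n + h·f(x_n, y_n).
x=0.000000, y=1.290000: f=1.315800 → y ← 1.290000 + 0.17·1.315800 = 1.513686
x=0.170000, y=1.513686: f=1.531822 → y ← 1.513686 + 0.17·1.531822 = 1.774096
y(0.34) ≈ 1.7741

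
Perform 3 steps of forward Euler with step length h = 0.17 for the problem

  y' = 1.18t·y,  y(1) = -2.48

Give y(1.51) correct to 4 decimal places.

-4.6645

Euler: y_{n+1} = y_n + h·f(t_n, y_n).
t=1.000000, y=-2.480000: f=-2.926400 → y ← -2.480000 + 0.17·(-2.926400) = -2.977488
t=1.170000, y=-2.977488: f=-4.110720 → y ← -2.977488 + 0.17·(-4.110720) = -3.676310
t=1.340000, y=-3.676310: f=-5.812982 → y ← -3.676310 + 0.17·(-5.812982) = -4.664517
y(1.51) ≈ -4.6645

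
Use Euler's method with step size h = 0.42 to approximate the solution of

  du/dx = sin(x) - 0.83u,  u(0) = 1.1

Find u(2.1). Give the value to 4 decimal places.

0.9870

Euler: u_{n+1} = u_n + h·f(x_n, u_n).
x=0.000000, u=1.100000: f=-0.913000 → u ← 1.100000 + 0.42·(-0.913000) = 0.716540
x=0.420000, u=0.716540: f=-0.186968 → u ← 0.716540 + 0.42·(-0.186968) = 0.638014
x=0.840000, u=0.638014: f=0.215092 → u ← 0.638014 + 0.42·0.215092 = 0.728352
x=1.260000, u=0.728352: f=0.347558 → u ← 0.728352 + 0.42·0.347558 = 0.874327
x=1.680000, u=0.874327: f=0.268352 → u ← 0.874327 + 0.42·0.268352 = 0.987034
u(2.1) ≈ 0.9870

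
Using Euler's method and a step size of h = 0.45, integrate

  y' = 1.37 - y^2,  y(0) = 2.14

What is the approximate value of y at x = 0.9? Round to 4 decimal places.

Euler: y_{n+1} = y_n + h·f(x_n, y_n).
x=0.000000, y=2.140000: f=-3.209600 → y ← 2.140000 + 0.45·(-3.209600) = 0.695680
x=0.450000, y=0.695680: f=0.886029 → y ← 0.695680 + 0.45·0.886029 = 1.094393
y(0.9) ≈ 1.0944

1.0944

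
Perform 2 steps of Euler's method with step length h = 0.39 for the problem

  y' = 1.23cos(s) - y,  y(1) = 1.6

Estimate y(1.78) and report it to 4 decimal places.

Euler: y_{n+1} = y_n + h·f(s_n, y_n).
s=1.000000, y=1.600000: f=-0.935428 → y ← 1.600000 + 0.39·(-0.935428) = 1.235183
s=1.390000, y=1.235183: f=-1.014013 → y ← 1.235183 + 0.39·(-1.014013) = 0.839718
y(1.78) ≈ 0.8397

0.8397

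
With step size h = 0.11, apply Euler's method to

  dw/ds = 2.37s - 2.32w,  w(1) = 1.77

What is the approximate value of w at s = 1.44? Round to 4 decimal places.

Euler: w_{n+1} = w_n + h·f(s_n, w_n).
s=1.000000, w=1.770000: f=-1.736400 → w ← 1.770000 + 0.11·(-1.736400) = 1.578996
s=1.110000, w=1.578996: f=-1.032571 → w ← 1.578996 + 0.11·(-1.032571) = 1.465413
s=1.220000, w=1.465413: f=-0.508359 → w ← 1.465413 + 0.11·(-0.508359) = 1.409494
s=1.330000, w=1.409494: f=-0.117926 → w ← 1.409494 + 0.11·(-0.117926) = 1.396522
w(1.44) ≈ 1.3965

1.3965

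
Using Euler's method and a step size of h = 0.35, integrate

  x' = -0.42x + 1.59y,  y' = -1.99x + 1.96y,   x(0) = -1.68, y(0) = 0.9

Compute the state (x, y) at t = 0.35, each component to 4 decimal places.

-0.9322, 2.6875

Euler on (x,y): x_{n+1} = x_n + h·x', y_{n+1} = y_n + h·y'.
0.000000: (-1.680000, 0.900000); f=(2.136600, 5.107200) → (-0.932190, 2.687520)
(x(0.35), y(0.35)) ≈ (-0.9322, 2.6875)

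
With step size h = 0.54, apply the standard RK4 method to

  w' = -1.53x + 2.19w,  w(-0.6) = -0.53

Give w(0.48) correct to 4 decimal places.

RK4: k1 = f(x_n, w_n); k2 = f(x_n + h/2, w_n + (h/2)·k1); k3 = f(x_n + h/2, w_n + (h/2)·k2); k4 = f(x_n + h, w_n + h·k3); w_{n+1} = w_n + (h/6)·(k1 + 2k2 + 2k3 + k4).
x=-0.600000, w=-0.530000:
  k1 = f(-0.600000, -0.530000) = -0.242700
  k2 = f(-0.330000, -0.595529) = -0.799309
  k3 = f(-0.330000, -0.745813) = -1.128431
  k4 = f(-0.060000, -1.139353) = -2.403383
  w ← -0.530000 + (0.54/6)·(k1 + 2k2 + 2k3 + k4) = -1.115141
x=-0.060000, w=-1.115141:
  k1 = f(-0.060000, -1.115141) = -2.350358
  k2 = f(0.210000, -1.749737) = -4.153224
  k3 = f(0.210000, -2.236511) = -5.219259
  k4 = f(0.480000, -3.933541) = -9.348854
  w ← -1.115141 + (0.54/6)·(k1 + 2k2 + 2k3 + k4) = -3.855117
w(0.48) ≈ -3.8551

-3.8551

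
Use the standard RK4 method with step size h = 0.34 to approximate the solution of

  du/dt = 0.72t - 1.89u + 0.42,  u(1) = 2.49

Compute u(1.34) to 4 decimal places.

1.6312

RK4: k1 = f(t_n, u_n); k2 = f(t_n + h/2, u_n + (h/2)·k1); k3 = f(t_n + h/2, u_n + (h/2)·k2); k4 = f(t_n + h, u_n + h·k3); u_{n+1} = u_n + (h/6)·(k1 + 2k2 + 2k3 + k4).
t=1.000000, u=2.490000:
  k1 = f(1.000000, 2.490000) = -3.566100
  k2 = f(1.170000, 1.883763) = -2.297912
  k3 = f(1.170000, 2.099355) = -2.705381
  k4 = f(1.340000, 1.570171) = -1.582822
  u ← 2.490000 + (0.34/6)·(k1 + 2k2 + 2k3 + k4) = 1.631188
u(1.34) ≈ 1.6312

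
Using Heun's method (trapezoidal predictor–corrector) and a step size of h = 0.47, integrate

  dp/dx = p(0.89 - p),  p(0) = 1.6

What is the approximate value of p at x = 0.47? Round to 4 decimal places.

1.2889

Heun: k1 = f(x_n, p_n); k2 = f(x_n + h, p_n + h·k1); p_{n+1} = p_n + (h/2)·(k1 + k2).
x=0.000000, p=1.600000:
  k1 = f(0.000000, 1.600000) = -1.136000
  k2 = f(0.470000, 1.066080) = -0.187715
  p ← 1.600000 + (0.47/2)·(-1.136000 + (-0.187715)) = 1.288927
p(0.47) ≈ 1.2889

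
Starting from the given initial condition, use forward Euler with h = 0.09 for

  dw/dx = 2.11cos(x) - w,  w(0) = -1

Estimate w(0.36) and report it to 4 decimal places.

Euler: w_{n+1} = w_n + h·f(x_n, w_n).
x=0.000000, w=-1.000000: f=3.110000 → w ← -1.000000 + 0.09·3.110000 = -0.720100
x=0.090000, w=-0.720100: f=2.821560 → w ← -0.720100 + 0.09·2.821560 = -0.466160
x=0.180000, w=-0.466160: f=2.542070 → w ← -0.466160 + 0.09·2.542070 = -0.237373
x=0.270000, w=-0.237373: f=2.270930 → w ← -0.237373 + 0.09·2.270930 = -0.032990
w(0.36) ≈ -0.0330

-0.0330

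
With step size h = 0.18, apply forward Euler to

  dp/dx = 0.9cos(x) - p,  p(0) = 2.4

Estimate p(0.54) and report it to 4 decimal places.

1.7145

Euler: p_{n+1} = p_n + h·f(x_n, p_n).
x=0.000000, p=2.400000: f=-1.500000 → p ← 2.400000 + 0.18·(-1.500000) = 2.130000
x=0.180000, p=2.130000: f=-1.244541 → p ← 2.130000 + 0.18·(-1.244541) = 1.905983
x=0.360000, p=1.905983: f=-1.063676 → p ← 1.905983 + 0.18·(-1.063676) = 1.714521
p(0.54) ≈ 1.7145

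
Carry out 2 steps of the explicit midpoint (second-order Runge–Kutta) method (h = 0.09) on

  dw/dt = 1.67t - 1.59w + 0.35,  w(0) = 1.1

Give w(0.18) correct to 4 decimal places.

Midpoint: k1 = f(t_n, w_n); k2 = f(t_n + h/2, w_n + (h/2)·k1); w_{n+1} = w_n + h·k2.
t=0.000000, w=1.100000:
  k1 = f(0.000000, 1.100000) = -1.399000
  k2 = f(0.045000, 1.037045) = -1.223752
  w ← 1.100000 + 0.09·(-1.223752) = 0.989862
t=0.090000, w=0.989862:
  k1 = f(0.090000, 0.989862) = -1.073581
  k2 = f(0.135000, 0.941551) = -0.921616
  w ← 0.989862 + 0.09·(-0.921616) = 0.906917
w(0.18) ≈ 0.9069

0.9069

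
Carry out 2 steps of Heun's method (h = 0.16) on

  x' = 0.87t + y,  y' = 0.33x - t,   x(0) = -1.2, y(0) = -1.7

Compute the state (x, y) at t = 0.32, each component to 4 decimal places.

-1.7261, -1.9061

Heun on (x,y): k1 = f(t_n, state_n); k2 = f(t_n + h, state_n + h·k1); state_{n+1} = state_n + (h/2)·(k1 + k2).
0.000000: (-1.200000, -1.700000)
  k1 = (-1.700000, -0.396000)
  predictor → (-1.472000, -1.763360)
  k2 = (-1.624160, -0.645760)
  → (-1.465933, -1.783341)
0.160000: (-1.465933, -1.783341)
  k1 = (-1.644141, -0.643758)
  predictor → (-1.728995, -1.886342)
  k2 = (-1.607942, -0.890568)
  → (-1.726099, -1.906087)
(x(0.32), y(0.32)) ≈ (-1.7261, -1.9061)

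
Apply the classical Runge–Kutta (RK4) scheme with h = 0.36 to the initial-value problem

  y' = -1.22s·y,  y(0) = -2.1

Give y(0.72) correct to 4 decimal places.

-1.5307

RK4: k1 = f(s_n, y_n); k2 = f(s_n + h/2, y_n + (h/2)·k1); k3 = f(s_n + h/2, y_n + (h/2)·k2); k4 = f(s_n + h, y_n + h·k3); y_{n+1} = y_n + (h/6)·(k1 + 2k2 + 2k3 + k4).
s=0.000000, y=-2.100000:
  k1 = f(0.000000, -2.100000) = 0.000000
  k2 = f(0.180000, -2.100000) = 0.461160
  k3 = f(0.180000, -2.016991) = 0.442931
  k4 = f(0.360000, -1.940545) = 0.852287
  y ← -2.100000 + (0.36/6)·(k1 + 2k2 + 2k3 + k4) = -1.940372
s=0.360000, y=-1.940372:
  k1 = f(0.360000, -1.940372) = 0.852211
  k2 = f(0.540000, -1.786974) = 1.177258
  k3 = f(0.540000, -1.728465) = 1.138713
  k4 = f(0.720000, -1.530435) = 1.344334
  y ← -1.940372 + (0.36/6)·(k1 + 2k2 + 2k3 + k4) = -1.530663
y(0.72) ≈ -1.5307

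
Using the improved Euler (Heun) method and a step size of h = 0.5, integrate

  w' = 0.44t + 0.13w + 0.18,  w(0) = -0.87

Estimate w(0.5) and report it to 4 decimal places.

-0.7805

Heun: k1 = f(t_n, w_n); k2 = f(t_n + h, w_n + h·k1); w_{n+1} = w_n + (h/2)·(k1 + k2).
t=0.000000, w=-0.870000:
  k1 = f(0.000000, -0.870000) = 0.066900
  k2 = f(0.500000, -0.836550) = 0.291249
  w ← -0.870000 + (0.5/2)·(0.066900 + 0.291249) = -0.780463
w(0.5) ≈ -0.7805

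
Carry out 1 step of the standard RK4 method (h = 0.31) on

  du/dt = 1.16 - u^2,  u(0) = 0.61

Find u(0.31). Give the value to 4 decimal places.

RK4: k1 = f(t_n, u_n); k2 = f(t_n + h/2, u_n + (h/2)·k1); k3 = f(t_n + h/2, u_n + (h/2)·k2); k4 = f(t_n + h, u_n + h·k3); u_{n+1} = u_n + (h/6)·(k1 + 2k2 + 2k3 + k4).
t=0.000000, u=0.610000:
  k1 = f(0.000000, 0.610000) = 0.787900
  k2 = f(0.155000, 0.732124) = 0.623994
  k3 = f(0.155000, 0.706719) = 0.660548
  k4 = f(0.310000, 0.814770) = 0.496150
  u ← 0.610000 + (0.31/6)·(k1 + 2k2 + 2k3 + k4) = 0.809079
u(0.31) ≈ 0.8091

0.8091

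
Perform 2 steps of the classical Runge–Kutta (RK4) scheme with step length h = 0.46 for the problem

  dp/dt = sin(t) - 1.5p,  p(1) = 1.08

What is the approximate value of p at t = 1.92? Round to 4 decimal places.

RK4: k1 = f(t_n, p_n); k2 = f(t_n + h/2, p_n + (h/2)·k1); k3 = f(t_n + h/2, p_n + (h/2)·k2); k4 = f(t_n + h, p_n + h·k3); p_{n+1} = p_n + (h/6)·(k1 + 2k2 + 2k3 + k4).
t=1.000000, p=1.080000:
  k1 = f(1.000000, 1.080000) = -0.778529
  k2 = f(1.230000, 0.900938) = -0.408919
  k3 = f(1.230000, 0.985949) = -0.536434
  k4 = f(1.460000, 0.833240) = -0.255992
  p ← 1.080000 + (0.46/6)·(k1 + 2k2 + 2k3 + k4) = 0.855733
t=1.460000, p=0.855733:
  k1 = f(1.460000, 0.855733) = -0.289731
  k2 = f(1.690000, 0.789095) = -0.190738
  k3 = f(1.690000, 0.811863) = -0.224891
  k4 = f(1.920000, 0.752283) = -0.188779
  p ← 0.855733 + (0.46/6)·(k1 + 2k2 + 2k3 + k4) = 0.755317
p(1.92) ≈ 0.7553

0.7553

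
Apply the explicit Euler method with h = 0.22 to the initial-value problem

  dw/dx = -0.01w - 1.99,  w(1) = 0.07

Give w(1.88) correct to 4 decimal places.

-1.6760

Euler: w_{n+1} = w_n + h·f(x_n, w_n).
x=1.000000, w=0.070000: f=-1.990700 → w ← 0.070000 + 0.22·(-1.990700) = -0.367954
x=1.220000, w=-0.367954: f=-1.986320 → w ← -0.367954 + 0.22·(-1.986320) = -0.804945
x=1.440000, w=-0.804945: f=-1.981951 → w ← -0.804945 + 0.22·(-1.981951) = -1.240974
x=1.660000, w=-1.240974: f=-1.977590 → w ← -1.240974 + 0.22·(-1.977590) = -1.676043
w(1.88) ≈ -1.6760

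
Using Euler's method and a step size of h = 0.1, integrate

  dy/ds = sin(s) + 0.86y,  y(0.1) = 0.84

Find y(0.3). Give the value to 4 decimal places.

Euler: y_{n+1} = y_n + h·f(s_n, y_n).
s=0.100000, y=0.840000: f=0.822233 → y ← 0.840000 + 0.1·0.822233 = 0.922223
s=0.200000, y=0.922223: f=0.991781 → y ← 0.922223 + 0.1·0.991781 = 1.021401
y(0.3) ≈ 1.0214

1.0214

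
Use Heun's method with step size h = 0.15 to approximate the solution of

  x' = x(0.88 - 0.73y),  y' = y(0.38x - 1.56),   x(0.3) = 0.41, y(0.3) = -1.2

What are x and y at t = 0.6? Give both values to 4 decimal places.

Heun on (x,y): k1 = f(t_n, state_n); k2 = f(t_n + h, state_n + h·k1); state_{n+1} = state_n + (h/2)·(k1 + k2).
0.300000: (0.410000, -1.200000)
  k1 = (0.719960, 1.685040)
  predictor → (0.517994, -0.947244)
  k2 = (0.814021, 1.291247)
  → (0.525049, -0.976778)
0.450000: (0.525049, -0.976778)
  k1 = (0.836428, 1.328889)
  predictor → (0.650513, -0.777445)
  k2 = (0.941640, 1.020634)
  → (0.658404, -0.800564)
(x(0.6), y(0.6)) ≈ (0.6584, -0.8006)

0.6584, -0.8006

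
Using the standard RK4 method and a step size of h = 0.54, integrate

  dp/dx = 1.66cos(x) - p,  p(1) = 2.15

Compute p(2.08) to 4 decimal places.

0.6607

RK4: k1 = f(x_n, p_n); k2 = f(x_n + h/2, p_n + (h/2)·k1); k3 = f(x_n + h/2, p_n + (h/2)·k2); k4 = f(x_n + h, p_n + h·k3); p_{n+1} = p_n + (h/6)·(k1 + 2k2 + 2k3 + k4).
x=1.000000, p=2.150000:
  k1 = f(1.000000, 2.150000) = -1.253098
  k2 = f(1.270000, 1.811663) = -1.319837
  k3 = f(1.270000, 1.793644) = -1.301818
  k4 = f(1.540000, 1.447018) = -1.395905
  p ← 2.150000 + (0.54/6)·(k1 + 2k2 + 2k3 + k4) = 1.439692
x=1.540000, p=1.439692:
  k1 = f(1.540000, 1.439692) = -1.388578
  k2 = f(1.810000, 1.064776) = -1.458078
  k3 = f(1.810000, 1.046011) = -1.439313
  k4 = f(2.080000, 0.662463) = -1.471683
  p ← 1.439692 + (0.54/6)·(k1 + 2k2 + 2k3 + k4) = 0.660738
p(2.08) ≈ 0.6607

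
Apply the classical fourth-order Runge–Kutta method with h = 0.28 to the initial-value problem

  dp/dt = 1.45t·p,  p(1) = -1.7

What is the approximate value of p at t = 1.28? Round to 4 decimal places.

-2.7002

RK4: k1 = f(t_n, p_n); k2 = f(t_n + h/2, p_n + (h/2)·k1); k3 = f(t_n + h/2, p_n + (h/2)·k2); k4 = f(t_n + h, p_n + h·k3); p_{n+1} = p_n + (h/6)·(k1 + 2k2 + 2k3 + k4).
t=1.000000, p=-1.700000:
  k1 = f(1.000000, -1.700000) = -2.465000
  k2 = f(1.140000, -2.045100) = -3.380550
  k3 = f(1.140000, -2.173277) = -3.592427
  k4 = f(1.280000, -2.705880) = -5.022112
  p ← -1.700000 + (0.28/6)·(k1 + 2k2 + 2k3 + k4) = -2.700210
p(1.28) ≈ -2.7002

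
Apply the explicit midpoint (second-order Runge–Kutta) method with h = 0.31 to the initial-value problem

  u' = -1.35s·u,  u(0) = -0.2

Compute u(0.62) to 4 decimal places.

-0.1530

Midpoint: k1 = f(s_n, u_n); k2 = f(s_n + h/2, u_n + (h/2)·k1); u_{n+1} = u_n + h·k2.
s=0.000000, u=-0.200000:
  k1 = f(0.000000, -0.200000) = 0.000000
  k2 = f(0.155000, -0.200000) = 0.041850
  u ← -0.200000 + 0.31·0.041850 = -0.187027
s=0.310000, u=-0.187027:
  k1 = f(0.310000, -0.187027) = 0.078271
  k2 = f(0.465000, -0.174895) = 0.109790
  u ← -0.187027 + 0.31·0.109790 = -0.152992
u(0.62) ≈ -0.1530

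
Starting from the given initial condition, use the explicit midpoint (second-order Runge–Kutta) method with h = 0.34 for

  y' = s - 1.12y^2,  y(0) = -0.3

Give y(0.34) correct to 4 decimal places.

-0.2805

Midpoint: k1 = f(s_n, y_n); k2 = f(s_n + h/2, y_n + (h/2)·k1); y_{n+1} = y_n + h·k2.
s=0.000000, y=-0.300000:
  k1 = f(0.000000, -0.300000) = -0.100800
  k2 = f(0.170000, -0.317136) = 0.057356
  y ← -0.300000 + 0.34·0.057356 = -0.280499
y(0.34) ≈ -0.2805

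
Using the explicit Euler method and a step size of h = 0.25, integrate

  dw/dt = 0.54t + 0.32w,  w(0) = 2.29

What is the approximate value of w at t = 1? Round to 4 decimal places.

Euler: w_{n+1} = w_n + h·f(t_n, w_n).
t=0.000000, w=2.290000: f=0.732800 → w ← 2.290000 + 0.25·0.732800 = 2.473200
t=0.250000, w=2.473200: f=0.926424 → w ← 2.473200 + 0.25·0.926424 = 2.704806
t=0.500000, w=2.704806: f=1.135538 → w ← 2.704806 + 0.25·1.135538 = 2.988690
t=0.750000, w=2.988690: f=1.361381 → w ← 2.988690 + 0.25·1.361381 = 3.329036
w(1) ≈ 3.3290

3.3290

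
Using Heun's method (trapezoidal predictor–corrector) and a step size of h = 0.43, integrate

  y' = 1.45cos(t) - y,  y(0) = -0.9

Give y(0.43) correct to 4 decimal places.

Heun: k1 = f(t_n, y_n); k2 = f(t_n + h, y_n + h·k1); y_{n+1} = y_n + (h/2)·(k1 + k2).
t=0.000000, y=-0.900000:
  k1 = f(0.000000, -0.900000) = 2.350000
  k2 = f(0.430000, 0.110500) = 1.207500
  y ← -0.900000 + (0.43/2)·(2.350000 + 1.207500) = -0.135137
y(0.43) ≈ -0.1351

-0.1351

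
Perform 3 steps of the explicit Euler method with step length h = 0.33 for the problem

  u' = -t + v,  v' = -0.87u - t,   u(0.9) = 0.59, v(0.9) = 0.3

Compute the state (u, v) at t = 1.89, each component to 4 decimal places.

Euler on (u,v): u_{n+1} = u_n + h·u', v_{n+1} = v_n + h·v'.
0.900000: (0.590000, 0.300000); f=(-0.600000, -1.413300) → (0.392000, -0.166389)
1.230000: (0.392000, -0.166389); f=(-1.396389, -1.571040) → (-0.068808, -0.684832)
1.560000: (-0.068808, -0.684832); f=(-2.244832, -1.500137) → (-0.809603, -1.179877)
(u(1.89), v(1.89)) ≈ (-0.8096, -1.1799)

-0.8096, -1.1799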